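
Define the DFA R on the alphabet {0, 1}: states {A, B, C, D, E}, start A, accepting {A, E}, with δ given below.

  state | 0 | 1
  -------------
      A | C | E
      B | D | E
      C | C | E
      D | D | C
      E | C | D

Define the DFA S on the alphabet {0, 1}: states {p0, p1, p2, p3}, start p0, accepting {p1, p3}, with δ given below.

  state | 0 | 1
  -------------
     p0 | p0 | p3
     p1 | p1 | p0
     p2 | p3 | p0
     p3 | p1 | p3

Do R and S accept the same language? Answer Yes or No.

The empty string ε is accepted by R but rejected by S.
So L(R) ≠ L(S).

No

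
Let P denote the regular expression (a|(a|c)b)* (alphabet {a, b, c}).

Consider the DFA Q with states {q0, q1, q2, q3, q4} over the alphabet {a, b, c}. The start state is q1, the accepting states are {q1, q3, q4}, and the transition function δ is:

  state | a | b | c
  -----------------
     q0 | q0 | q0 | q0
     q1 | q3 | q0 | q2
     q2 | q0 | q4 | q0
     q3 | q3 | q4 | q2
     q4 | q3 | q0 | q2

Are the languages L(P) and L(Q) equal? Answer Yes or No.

Converting the expression P to a DFA (subset construction, then merging equivalent states) gives the minimal DFA with states {p0, p1, p2, p3}, start state p0, accepting states {p0, p1} and transitions p0: a→p1, b→p2, c→p3; p1: a→p1, b→p0, c→p3; p2: a→p2, b→p2, c→p2; p3: a→p2, b→p0, c→p2.
Exploring the product automaton P × Q from the start pair (p0, q1), following both machines on each input symbol, reaches 5 state pairs: (p0, q1), (p1, q3), (p2, q0), (p3, q2), (p0, q4).
P accepts in {p0, p1} and Q accepts in {q1, q3, q4}. In every reachable pair the two components are either both accepting — (p0, q1), (p1, q3), (p0, q4) — or both non-accepting, so no string is accepted by exactly one of the machines: L(P) \ L(Q) and L(Q) \ L(P) are both empty.
Hence every string is accepted by P iff it is accepted by Q, and the two languages coincide.

Yes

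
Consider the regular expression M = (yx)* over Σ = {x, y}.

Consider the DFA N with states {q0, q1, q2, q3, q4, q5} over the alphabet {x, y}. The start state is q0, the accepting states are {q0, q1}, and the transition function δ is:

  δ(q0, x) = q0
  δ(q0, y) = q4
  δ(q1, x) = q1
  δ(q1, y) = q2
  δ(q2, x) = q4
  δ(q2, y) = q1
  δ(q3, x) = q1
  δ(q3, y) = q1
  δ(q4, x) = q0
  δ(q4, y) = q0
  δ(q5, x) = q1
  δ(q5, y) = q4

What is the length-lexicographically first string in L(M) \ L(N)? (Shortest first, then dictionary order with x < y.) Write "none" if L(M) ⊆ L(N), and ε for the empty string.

Converting the expression M to a DFA (subset construction, then merging equivalent states) gives the minimal DFA with states {m0, m1, m2}, start state m0, accepting states {m0} and transitions m0: x→m1, y→m2; m1: x→m1, y→m1; m2: x→m0, y→m1.
Exploring the product automaton M × N from the start pair (m0, q0), following both machines on each input symbol, reaches 4 state pairs: (m0, q0), (m1, q0), (m2, q4), (m1, q4).
M accepts in {m0} and N accepts in {q0, q1}. The reachable pairs whose M-component is accepting are (m0, q0); in each of them the N-component is accepting too, so the product for L(M) \ L(N) (M-component accepting, N-component rejecting) has no reachable accepting pair and the difference is empty.
So every string accepted by M is also accepted by N: L(M) \ L(N) = ∅ and there is no such string.

none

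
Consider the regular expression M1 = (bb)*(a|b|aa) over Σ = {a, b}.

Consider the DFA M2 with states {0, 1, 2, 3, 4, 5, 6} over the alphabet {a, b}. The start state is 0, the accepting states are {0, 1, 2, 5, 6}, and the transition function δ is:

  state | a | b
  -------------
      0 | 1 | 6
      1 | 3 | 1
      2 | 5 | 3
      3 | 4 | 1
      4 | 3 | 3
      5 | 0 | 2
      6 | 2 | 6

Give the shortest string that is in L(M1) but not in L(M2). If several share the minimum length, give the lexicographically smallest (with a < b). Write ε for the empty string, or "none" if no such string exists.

aa

The string aa is accepted by M1 but not by M2.
No shorter string lies in the difference, and aa is the lexicographically first length-2 string in L(M1) \ L(M2).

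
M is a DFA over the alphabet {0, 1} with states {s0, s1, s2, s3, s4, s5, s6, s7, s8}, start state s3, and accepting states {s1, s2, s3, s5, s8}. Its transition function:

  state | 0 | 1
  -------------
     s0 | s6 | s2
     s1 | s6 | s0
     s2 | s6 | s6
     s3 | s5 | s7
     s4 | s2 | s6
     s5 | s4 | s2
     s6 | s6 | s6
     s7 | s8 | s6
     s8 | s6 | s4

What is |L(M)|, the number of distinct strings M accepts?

6

The useful subgraph on states {s2, s3, s4, s5, s7, s8} is acyclic, so L(M) is finite; the longest accepting path visits 5 useful states, giving maximum string length 4.
Counting accepting paths from s3 by length: 1 of length 0, 1 of length 1, 2 of length 2, 1 of length 3, 1 of length 4. Total 6.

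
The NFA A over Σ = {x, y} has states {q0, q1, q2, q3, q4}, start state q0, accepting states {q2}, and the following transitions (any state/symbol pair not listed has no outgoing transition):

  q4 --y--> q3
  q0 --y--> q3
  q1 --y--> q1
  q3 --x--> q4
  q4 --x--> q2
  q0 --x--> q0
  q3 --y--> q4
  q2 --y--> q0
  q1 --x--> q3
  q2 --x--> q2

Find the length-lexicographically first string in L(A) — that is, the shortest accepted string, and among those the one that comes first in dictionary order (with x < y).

A breadth-first search from q0 reaches an accepting state first via the path q0 → q3 → q4 → q2 on input yxx.
No string of length < 3 is accepted (BFS exhausts all shorter strings without reaching an accepting state), and yxx is the lexicographically least accepting string of length 3.

yxx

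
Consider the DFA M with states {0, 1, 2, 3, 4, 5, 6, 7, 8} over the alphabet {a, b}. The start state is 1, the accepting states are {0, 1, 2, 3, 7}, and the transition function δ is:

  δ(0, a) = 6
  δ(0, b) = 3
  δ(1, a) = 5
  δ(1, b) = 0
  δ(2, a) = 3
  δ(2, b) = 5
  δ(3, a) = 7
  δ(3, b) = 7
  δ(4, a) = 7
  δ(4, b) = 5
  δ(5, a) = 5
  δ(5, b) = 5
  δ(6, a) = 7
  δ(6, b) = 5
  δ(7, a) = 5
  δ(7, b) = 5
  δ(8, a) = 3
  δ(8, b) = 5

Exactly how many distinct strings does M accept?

6

The useful subgraph on states {0, 1, 3, 6, 7} is acyclic, so L(M) is finite; the longest accepting path visits 4 useful states, giving maximum string length 3.
Counting accepting paths from 1 by length: 1 of length 0, 1 of length 1, 1 of length 2, 3 of length 3. Total 6.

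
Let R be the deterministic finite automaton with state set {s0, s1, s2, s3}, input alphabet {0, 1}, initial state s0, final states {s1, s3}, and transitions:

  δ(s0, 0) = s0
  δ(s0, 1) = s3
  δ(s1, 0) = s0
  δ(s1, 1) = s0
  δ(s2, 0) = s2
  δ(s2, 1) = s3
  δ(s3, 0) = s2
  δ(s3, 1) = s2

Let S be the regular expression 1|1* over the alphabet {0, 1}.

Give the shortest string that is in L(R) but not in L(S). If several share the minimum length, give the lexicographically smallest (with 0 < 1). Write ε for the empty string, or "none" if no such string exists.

01

The string 01 is accepted by R but not by S.
No shorter string lies in the difference, and 01 is the lexicographically first length-2 string in L(R) \ L(S).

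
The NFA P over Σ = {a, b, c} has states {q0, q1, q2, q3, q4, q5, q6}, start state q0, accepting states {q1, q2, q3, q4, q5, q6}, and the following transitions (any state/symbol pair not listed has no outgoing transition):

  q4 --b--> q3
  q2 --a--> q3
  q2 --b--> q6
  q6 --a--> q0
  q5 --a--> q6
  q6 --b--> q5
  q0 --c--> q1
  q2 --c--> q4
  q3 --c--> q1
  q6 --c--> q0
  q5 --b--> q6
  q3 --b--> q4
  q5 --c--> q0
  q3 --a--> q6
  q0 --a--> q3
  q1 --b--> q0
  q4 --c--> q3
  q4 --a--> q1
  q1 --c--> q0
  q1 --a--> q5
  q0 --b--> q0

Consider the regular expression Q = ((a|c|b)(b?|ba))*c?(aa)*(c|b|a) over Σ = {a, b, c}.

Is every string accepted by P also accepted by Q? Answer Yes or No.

Yes

Converting the expression Q to a DFA (subset construction, then merging equivalent states) gives the minimal DFA with states {r0, r1}, start state r0, accepting states {r1} and transitions r0: a→r1, b→r1, c→r1; r1: a→r1, b→r1, c→r1.
Exploring the product automaton P × Q from the start pair (q0, r0), following both machines on each input symbol, reaches 7 state pairs: (q0, r0), (q3, r1), (q0, r1), (q1, r1), (q6, r1), (q4, r1), (q5, r1).
P accepts in {q1, q2, q3, q4, q5, q6} and Q accepts in {r1}. The reachable pairs whose P-component is accepting are (q3, r1), (q1, r1), (q6, r1), (q4, r1), (q5, r1); in each of them the Q-component is accepting too, so the product for L(P) \ L(Q) (P-component accepting, Q-component rejecting) has no reachable accepting pair and the difference is empty.
Hence every string in L(P) is also in L(Q).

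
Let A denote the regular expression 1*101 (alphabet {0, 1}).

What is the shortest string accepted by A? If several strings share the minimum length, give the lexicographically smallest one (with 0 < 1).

101

By inspection of the expression, no string of length less than 3 matches, and 101 is the lexicographically first match of length 3.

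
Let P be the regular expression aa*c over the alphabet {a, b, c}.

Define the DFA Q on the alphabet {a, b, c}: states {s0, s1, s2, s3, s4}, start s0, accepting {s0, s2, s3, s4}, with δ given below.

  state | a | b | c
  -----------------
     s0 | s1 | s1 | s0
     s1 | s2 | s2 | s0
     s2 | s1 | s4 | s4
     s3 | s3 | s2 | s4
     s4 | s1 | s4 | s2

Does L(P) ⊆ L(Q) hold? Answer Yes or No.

Converting the expression P to a DFA (subset construction, then merging equivalent states) gives the minimal DFA with states {p0, p1, p2, p3}, start state p0, accepting states {p3} and transitions p0: a→p1, b→p2, c→p2; p1: a→p1, b→p2, c→p3; p2: a→p2, b→p2, c→p2; p3: a→p2, b→p2, c→p2.
Exploring the product automaton P × Q from the start pair (p0, s0), following both machines on each input symbol, reaches 9 state pairs: (p0, s0), (p1, s1), (p2, s1), (p2, s0), (p1, s2), (p2, s2), (p3, s0), (p2, s4), (p3, s4).
P accepts in {p3} and Q accepts in {s0, s2, s3, s4}. The reachable pairs whose P-component is accepting are (p3, s0), (p3, s4); in each of them the Q-component is accepting too, so the product for L(P) \ L(Q) (P-component accepting, Q-component rejecting) has no reachable accepting pair and the difference is empty.
Hence every string in L(P) is also in L(Q).

Yes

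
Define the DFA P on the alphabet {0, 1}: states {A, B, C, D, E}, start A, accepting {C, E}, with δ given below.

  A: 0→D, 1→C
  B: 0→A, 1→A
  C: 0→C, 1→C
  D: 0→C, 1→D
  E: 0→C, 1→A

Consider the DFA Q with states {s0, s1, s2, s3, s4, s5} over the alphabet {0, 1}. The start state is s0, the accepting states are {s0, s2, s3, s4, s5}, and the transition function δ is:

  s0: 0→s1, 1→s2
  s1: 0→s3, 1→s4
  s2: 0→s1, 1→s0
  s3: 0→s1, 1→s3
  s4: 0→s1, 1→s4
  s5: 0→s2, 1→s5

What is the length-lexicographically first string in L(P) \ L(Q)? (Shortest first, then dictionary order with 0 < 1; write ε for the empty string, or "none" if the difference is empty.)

10

The string 10 is accepted by P but not by Q.
No shorter string lies in the difference, and 10 is the lexicographically first length-2 string in L(P) \ L(Q).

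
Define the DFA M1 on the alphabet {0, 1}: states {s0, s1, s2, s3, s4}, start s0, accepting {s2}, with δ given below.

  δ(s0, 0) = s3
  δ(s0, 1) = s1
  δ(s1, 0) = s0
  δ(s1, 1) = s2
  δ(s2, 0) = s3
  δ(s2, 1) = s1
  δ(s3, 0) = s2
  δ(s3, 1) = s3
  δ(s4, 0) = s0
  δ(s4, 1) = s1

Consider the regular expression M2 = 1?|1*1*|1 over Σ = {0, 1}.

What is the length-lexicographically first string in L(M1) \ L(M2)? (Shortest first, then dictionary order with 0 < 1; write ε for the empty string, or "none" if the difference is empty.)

00

The string 00 is accepted by M1 but not by M2.
No shorter string lies in the difference, and 00 is the lexicographically first length-2 string in L(M1) \ L(M2).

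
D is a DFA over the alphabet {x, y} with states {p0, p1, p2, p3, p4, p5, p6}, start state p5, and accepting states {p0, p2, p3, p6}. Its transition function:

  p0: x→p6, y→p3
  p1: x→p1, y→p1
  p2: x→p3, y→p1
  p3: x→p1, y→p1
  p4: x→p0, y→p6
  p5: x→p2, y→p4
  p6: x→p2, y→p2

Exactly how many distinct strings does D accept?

14

The useful subgraph on states {p0, p2, p3, p4, p5, p6} is acyclic, so L(D) is finite; the longest accepting path visits 6 useful states, giving maximum string length 5.
Counting accepting paths from p5 by length: 1 of length 1, 3 of length 2, 4 of length 3, 4 of length 4, 2 of length 5. Total 14.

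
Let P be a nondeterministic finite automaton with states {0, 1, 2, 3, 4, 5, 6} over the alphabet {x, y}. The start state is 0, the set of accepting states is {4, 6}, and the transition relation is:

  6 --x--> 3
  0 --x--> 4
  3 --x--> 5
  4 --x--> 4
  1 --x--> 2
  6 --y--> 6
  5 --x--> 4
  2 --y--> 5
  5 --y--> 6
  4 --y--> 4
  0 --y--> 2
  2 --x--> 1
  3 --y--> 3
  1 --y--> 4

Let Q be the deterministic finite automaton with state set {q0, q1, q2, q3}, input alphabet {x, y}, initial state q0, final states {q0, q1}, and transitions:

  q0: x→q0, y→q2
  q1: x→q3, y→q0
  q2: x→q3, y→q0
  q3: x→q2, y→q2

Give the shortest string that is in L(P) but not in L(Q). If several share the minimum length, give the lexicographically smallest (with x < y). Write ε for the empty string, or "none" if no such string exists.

The string xy is accepted by P but not by Q.
No shorter string lies in the difference, and xy is the lexicographically first length-2 string in L(P) \ L(Q).

xy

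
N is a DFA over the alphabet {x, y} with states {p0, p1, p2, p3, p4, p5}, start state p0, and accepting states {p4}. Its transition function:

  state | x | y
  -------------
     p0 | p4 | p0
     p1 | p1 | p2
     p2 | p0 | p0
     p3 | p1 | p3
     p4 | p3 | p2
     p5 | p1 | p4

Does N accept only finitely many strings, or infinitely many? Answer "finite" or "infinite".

infinite

State p0 is reachable from the start and can reach an accepting state, and it lies on the cycle p0 → p0.
Traversing that cycle any number of times yields accepted strings of unbounded length, so the language is infinite.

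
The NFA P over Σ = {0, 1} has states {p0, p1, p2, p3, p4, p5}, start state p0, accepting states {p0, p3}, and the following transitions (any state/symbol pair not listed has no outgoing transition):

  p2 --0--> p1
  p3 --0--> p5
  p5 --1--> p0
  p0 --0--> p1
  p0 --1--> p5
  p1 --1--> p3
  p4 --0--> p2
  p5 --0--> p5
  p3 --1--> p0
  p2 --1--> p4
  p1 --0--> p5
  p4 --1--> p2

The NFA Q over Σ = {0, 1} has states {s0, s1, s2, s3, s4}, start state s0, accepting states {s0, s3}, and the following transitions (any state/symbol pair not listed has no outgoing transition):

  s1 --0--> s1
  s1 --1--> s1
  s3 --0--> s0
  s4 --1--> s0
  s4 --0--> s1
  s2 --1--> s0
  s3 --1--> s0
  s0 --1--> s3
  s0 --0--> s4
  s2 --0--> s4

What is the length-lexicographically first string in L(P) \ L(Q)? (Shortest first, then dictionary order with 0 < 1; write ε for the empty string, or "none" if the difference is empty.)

The string 001 is accepted by P but not by Q.
No shorter string lies in the difference, and 001 is the lexicographically first length-3 string in L(P) \ L(Q).

001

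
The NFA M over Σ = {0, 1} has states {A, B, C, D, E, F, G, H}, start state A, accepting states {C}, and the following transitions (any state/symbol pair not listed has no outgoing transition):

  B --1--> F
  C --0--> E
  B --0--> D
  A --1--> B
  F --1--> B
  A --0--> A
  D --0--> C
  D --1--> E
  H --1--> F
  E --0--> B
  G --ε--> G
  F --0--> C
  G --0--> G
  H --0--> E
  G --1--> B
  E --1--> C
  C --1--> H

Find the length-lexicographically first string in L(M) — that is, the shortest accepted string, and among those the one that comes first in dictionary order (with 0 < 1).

A breadth-first search from A reaches an accepting state first via the path A → B → D → C on input 100.
No string of length < 3 is accepted (BFS exhausts all shorter strings without reaching an accepting state), and 100 is the lexicographically least accepting string of length 3.

100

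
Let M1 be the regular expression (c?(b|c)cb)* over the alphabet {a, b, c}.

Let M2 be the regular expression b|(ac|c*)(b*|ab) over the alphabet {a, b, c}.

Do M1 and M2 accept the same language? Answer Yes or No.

The string bcb is accepted by M1 but rejected by M2.
So L(M1) ≠ L(M2).

No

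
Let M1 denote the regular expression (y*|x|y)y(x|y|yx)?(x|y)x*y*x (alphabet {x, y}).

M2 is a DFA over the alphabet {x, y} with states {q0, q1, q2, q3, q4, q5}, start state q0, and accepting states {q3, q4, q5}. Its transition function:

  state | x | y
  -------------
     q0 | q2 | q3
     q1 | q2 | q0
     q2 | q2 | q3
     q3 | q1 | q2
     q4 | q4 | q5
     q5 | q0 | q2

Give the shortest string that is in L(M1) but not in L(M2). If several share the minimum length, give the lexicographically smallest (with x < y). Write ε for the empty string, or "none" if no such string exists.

The string yxx is accepted by M1 but not by M2.
No shorter string lies in the difference, and yxx is the lexicographically first length-3 string in L(M1) \ L(M2).

yxx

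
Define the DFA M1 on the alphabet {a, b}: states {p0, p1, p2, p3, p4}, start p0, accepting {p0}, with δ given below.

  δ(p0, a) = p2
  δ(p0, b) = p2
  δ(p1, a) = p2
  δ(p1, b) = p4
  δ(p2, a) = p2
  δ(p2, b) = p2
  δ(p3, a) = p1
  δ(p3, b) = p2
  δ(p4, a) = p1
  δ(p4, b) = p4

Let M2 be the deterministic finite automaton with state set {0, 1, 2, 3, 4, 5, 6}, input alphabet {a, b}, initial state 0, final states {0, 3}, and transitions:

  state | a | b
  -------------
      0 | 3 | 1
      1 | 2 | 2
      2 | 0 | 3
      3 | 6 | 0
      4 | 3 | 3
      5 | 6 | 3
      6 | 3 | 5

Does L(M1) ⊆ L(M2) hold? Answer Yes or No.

Yes

Exploring the product automaton M1 × M2 from the start pair (p0, 0), following both machines on each input symbol, reaches 7 state pairs: (p0, 0), (p2, 3), (p2, 1), (p2, 6), (p2, 0), (p2, 2), (p2, 5).
M1 accepts in {p0} and M2 accepts in {0, 3}. The reachable pairs whose M1-component is accepting are (p0, 0); in each of them the M2-component is accepting too, so the product for L(M1) \ L(M2) (M1-component accepting, M2-component rejecting) has no reachable accepting pair and the difference is empty.
Hence every string in L(M1) is also in L(M2).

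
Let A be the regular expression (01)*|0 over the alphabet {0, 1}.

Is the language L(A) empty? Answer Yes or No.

The empty string ε matches the expression, so it belongs to L(A).
Since L(A) contains at least one string, it is not empty.

No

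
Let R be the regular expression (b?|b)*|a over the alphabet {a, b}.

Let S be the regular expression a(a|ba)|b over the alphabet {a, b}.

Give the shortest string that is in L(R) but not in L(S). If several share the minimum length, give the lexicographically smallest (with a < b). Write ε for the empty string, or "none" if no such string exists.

ε

The empty string ε is accepted by R but not by S.
Since ε is the unique shortest string, it is the required witness.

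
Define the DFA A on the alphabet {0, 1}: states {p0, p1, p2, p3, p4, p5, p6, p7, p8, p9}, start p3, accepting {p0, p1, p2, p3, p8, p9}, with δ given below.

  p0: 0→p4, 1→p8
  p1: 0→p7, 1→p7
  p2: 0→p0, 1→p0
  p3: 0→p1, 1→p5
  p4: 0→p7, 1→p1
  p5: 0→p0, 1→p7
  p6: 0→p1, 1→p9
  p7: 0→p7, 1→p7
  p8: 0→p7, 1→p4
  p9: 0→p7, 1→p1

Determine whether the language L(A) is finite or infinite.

finite

The useful states (reachable from p3 and able to reach an accepting state) are {p0, p1, p3, p4, p5, p8}.
Restricted to these states the transition graph has no cycle, so every accepting path has bounded length and L is finite.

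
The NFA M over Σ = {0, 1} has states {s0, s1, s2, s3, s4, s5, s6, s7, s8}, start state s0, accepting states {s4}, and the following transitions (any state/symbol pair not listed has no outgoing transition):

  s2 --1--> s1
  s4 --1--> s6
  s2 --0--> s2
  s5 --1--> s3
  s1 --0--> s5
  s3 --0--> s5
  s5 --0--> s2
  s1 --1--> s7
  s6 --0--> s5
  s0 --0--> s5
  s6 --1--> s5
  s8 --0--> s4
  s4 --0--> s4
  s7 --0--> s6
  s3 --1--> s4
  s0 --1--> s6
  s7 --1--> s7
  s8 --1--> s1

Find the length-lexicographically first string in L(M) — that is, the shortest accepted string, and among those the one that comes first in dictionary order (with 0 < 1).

011

A breadth-first search from s0 reaches an accepting state first via the path s0 → s5 → s3 → s4 on input 011.
No string of length < 3 is accepted (BFS exhausts all shorter strings without reaching an accepting state), and 011 is the lexicographically least accepting string of length 3.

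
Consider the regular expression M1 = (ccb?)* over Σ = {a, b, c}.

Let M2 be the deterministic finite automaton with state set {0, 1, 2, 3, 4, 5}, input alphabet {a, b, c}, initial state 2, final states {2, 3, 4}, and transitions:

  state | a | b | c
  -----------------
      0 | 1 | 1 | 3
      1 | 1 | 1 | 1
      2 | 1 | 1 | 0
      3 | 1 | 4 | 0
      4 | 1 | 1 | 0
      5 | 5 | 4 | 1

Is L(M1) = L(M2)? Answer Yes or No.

Converting the expression M1 to a DFA (subset construction, then merging equivalent states) gives the minimal DFA with states {r0, r1, r2, r3}, start state r0, accepting states {r0, r3} and transitions r0: a→r1, b→r1, c→r2; r1: a→r1, b→r1, c→r1; r2: a→r1, b→r1, c→r3; r3: a→r1, b→r0, c→r2.
Exploring the product automaton M1 × M2 from the start pair (r0, 2), following both machines on each input symbol, reaches 5 state pairs: (r0, 2), (r1, 1), (r2, 0), (r3, 3), (r0, 4).
M1 accepts in {r0, r3} and M2 accepts in {2, 3, 4}. In every reachable pair the two components are either both accepting — (r0, 2), (r3, 3), (r0, 4) — or both non-accepting, so no string is accepted by exactly one of the machines: L(M1) \ L(M2) and L(M2) \ L(M1) are both empty.
Hence every string is accepted by M1 iff it is accepted by M2, and the two languages coincide.

Yes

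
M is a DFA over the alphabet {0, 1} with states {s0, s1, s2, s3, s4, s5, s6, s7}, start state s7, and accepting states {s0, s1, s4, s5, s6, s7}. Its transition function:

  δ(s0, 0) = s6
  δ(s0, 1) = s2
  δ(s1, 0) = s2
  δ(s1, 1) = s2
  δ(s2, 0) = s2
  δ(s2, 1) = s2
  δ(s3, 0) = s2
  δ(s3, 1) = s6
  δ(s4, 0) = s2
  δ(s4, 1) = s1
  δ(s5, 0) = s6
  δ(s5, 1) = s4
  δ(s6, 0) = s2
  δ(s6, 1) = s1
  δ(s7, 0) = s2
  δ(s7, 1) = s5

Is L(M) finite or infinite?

finite

The useful states (reachable from s7 and able to reach an accepting state) are {s1, s4, s5, s6, s7}.
Restricted to these states the transition graph has no cycle, so every accepting path has bounded length and L is finite.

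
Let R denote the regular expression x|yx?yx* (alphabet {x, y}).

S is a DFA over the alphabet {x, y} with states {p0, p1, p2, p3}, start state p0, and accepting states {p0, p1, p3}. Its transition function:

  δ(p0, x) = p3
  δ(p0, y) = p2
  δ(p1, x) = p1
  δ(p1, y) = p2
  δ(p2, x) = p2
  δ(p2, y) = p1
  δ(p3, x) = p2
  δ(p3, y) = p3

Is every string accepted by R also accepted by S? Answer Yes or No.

Yes

Converting the expression R to a DFA (subset construction, then merging equivalent states) gives the minimal DFA with states {r0, r1, r2, r3, r4, r5}, start state r0, accepting states {r1, r5} and transitions r0: x→r1, y→r2; r1: x→r3, y→r3; r2: x→r4, y→r5; r3: x→r3, y→r3; r4: x→r3, y→r5; r5: x→r5, y→r3.
Exploring the product automaton R × S from the start pair (r0, p0), following both machines on each input symbol, reaches 8 state pairs: (r0, p0), (r1, p3), (r2, p2), (r3, p2), (r3, p3), (r4, p2), (r5, p1), (r3, p1).
R accepts in {r1, r5} and S accepts in {p0, p1, p3}. The reachable pairs whose R-component is accepting are (r1, p3), (r5, p1); in each of them the S-component is accepting too, so the product for L(R) \ L(S) (R-component accepting, S-component rejecting) has no reachable accepting pair and the difference is empty.
Hence every string in L(R) is also in L(S).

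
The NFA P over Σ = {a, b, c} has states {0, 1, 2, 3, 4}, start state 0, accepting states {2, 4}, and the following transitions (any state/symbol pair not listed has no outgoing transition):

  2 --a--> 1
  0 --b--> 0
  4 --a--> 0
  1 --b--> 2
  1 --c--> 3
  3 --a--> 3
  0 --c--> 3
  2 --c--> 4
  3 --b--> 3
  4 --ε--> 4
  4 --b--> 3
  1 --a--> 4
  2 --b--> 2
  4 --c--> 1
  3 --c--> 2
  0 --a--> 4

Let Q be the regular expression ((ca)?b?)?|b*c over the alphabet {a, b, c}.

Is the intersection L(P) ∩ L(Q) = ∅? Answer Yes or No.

Converting the expression Q to a DFA (subset construction, then merging equivalent states) gives the minimal DFA with states {q0, q1, q2, q3, q4, q5, q6}, start state q0, accepting states {q0, q2, q3, q5, q6} and transitions q0: a→q1, b→q2, c→q3; q1: a→q1, b→q1, c→q1; q2: a→q1, b→q4, c→q5; q3: a→q6, b→q1, c→q1; q4: a→q1, b→q4, c→q5; q5: a→q1, b→q1, c→q1; q6: a→q1, b→q5, c→q1.
Exploring the product automaton P × Q from the start pair (0, q0), following both machines on each input symbol, reaches 11 state pairs: (0, q0), (4, q1), (0, q2), (3, q3), (0, q1), (3, q1), (1, q1), (0, q4), (3, q5), (3, q6), (2, q1).
P accepts in {2, 4} and Q accepts in {q0, q2, q3, q5, q6}; no reachable pair has both components accepting, so no string drives both machines to acceptance simultaneously and L(P) ∩ L(Q) = ∅.
So no string is accepted by both, and the intersection is empty.

Yes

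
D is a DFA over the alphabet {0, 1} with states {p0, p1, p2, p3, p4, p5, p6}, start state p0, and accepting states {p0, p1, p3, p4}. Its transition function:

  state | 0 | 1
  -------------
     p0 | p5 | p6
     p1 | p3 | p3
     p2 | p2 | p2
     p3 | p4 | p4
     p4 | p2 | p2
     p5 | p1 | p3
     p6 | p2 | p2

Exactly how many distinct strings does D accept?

The useful subgraph on states {p0, p1, p3, p4, p5} is acyclic, so L(D) is finite; the longest accepting path visits 5 useful states, giving maximum string length 4.
Counting accepting paths from p0 by length: 1 of length 0, 2 of length 2, 4 of length 3, 4 of length 4. Total 11.

11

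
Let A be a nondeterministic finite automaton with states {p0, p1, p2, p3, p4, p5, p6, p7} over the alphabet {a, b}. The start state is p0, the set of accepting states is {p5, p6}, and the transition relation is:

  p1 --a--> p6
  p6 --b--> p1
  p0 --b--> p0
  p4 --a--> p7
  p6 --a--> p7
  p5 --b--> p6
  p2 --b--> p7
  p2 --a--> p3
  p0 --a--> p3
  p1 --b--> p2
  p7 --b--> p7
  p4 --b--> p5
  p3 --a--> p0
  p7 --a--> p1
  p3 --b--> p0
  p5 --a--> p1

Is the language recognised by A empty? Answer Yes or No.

The states reachable from the start state are {p0, p3}.
None of the accepting states {p5, p6} is reachable, so no string is accepted and L(A) = ∅.

Yes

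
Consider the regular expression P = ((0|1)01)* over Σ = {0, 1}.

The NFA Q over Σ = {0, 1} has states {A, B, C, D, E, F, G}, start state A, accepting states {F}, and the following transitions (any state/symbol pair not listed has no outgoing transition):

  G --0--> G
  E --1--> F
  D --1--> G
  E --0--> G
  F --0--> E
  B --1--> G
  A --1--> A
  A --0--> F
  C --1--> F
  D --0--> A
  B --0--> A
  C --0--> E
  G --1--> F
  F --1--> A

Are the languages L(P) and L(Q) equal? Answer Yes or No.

The empty string ε is accepted by P but rejected by Q.
So L(P) ≠ L(Q).

No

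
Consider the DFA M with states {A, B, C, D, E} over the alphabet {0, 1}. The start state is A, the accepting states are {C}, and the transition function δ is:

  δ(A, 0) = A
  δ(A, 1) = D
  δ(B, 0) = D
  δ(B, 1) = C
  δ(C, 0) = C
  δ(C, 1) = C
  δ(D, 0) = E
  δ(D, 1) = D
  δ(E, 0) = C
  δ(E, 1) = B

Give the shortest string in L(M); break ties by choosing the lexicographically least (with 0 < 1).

100

A breadth-first search from A reaches an accepting state first via the path A → D → E → C on input 100.
No string of length < 3 is accepted (BFS exhausts all shorter strings without reaching an accepting state), and 100 is the lexicographically least accepting string of length 3.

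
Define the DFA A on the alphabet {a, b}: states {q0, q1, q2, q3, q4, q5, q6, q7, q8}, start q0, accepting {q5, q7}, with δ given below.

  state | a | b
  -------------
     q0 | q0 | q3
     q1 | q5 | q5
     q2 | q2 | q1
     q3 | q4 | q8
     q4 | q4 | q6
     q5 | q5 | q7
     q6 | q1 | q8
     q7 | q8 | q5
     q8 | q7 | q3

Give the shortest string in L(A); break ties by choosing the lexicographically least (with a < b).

bba

A breadth-first search from q0 reaches an accepting state first via the path q0 → q3 → q8 → q7 on input bba.
No string of length < 3 is accepted (BFS exhausts all shorter strings without reaching an accepting state), and bba is the lexicographically least accepting string of length 3.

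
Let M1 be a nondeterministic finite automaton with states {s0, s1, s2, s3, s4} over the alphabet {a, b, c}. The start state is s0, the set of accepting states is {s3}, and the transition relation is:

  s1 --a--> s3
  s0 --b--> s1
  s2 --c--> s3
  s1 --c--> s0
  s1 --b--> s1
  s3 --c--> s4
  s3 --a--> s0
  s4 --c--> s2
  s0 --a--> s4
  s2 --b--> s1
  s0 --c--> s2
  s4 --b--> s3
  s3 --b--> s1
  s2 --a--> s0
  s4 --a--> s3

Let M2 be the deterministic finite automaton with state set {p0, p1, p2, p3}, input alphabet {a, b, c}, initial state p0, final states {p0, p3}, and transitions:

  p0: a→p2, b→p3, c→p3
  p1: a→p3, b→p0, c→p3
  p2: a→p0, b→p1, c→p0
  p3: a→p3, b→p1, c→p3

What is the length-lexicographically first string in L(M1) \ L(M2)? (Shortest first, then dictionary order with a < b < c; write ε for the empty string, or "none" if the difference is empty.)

ab

The string ab is accepted by M1 but not by M2.
No shorter string lies in the difference, and ab is the lexicographically first length-2 string in L(M1) \ L(M2).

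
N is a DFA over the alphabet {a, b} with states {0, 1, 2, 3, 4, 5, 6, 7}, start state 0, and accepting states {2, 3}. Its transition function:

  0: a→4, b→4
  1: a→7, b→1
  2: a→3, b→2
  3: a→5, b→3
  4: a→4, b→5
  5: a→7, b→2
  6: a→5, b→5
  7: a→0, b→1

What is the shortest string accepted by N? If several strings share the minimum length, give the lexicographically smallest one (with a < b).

abb

A breadth-first search from 0 reaches an accepting state first via the path 0 → 4 → 5 → 2 on input abb.
No string of length < 3 is accepted (BFS exhausts all shorter strings without reaching an accepting state), and abb is the lexicographically least accepting string of length 3.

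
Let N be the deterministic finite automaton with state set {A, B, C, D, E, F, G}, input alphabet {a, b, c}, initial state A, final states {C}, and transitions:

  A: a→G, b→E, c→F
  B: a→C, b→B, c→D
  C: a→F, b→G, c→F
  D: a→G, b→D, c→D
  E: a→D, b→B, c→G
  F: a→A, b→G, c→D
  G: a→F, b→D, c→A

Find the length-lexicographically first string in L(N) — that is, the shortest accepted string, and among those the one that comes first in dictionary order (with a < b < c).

A breadth-first search from A reaches an accepting state first via the path A → E → B → C on input bba.
No string of length < 3 is accepted (BFS exhausts all shorter strings without reaching an accepting state), and bba is the lexicographically least accepting string of length 3.

bba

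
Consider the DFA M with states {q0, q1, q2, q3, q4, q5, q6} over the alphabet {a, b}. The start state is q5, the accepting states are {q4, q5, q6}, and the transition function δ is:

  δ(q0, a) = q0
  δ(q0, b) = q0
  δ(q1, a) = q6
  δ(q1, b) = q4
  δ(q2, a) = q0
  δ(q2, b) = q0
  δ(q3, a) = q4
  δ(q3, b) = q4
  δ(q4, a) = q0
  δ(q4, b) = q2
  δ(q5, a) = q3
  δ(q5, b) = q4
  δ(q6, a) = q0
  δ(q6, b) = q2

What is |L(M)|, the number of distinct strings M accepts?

4

The useful subgraph on states {q3, q4, q5} is acyclic, so L(M) is finite; the longest accepting path visits 3 useful states, giving maximum string length 2.
Counting accepting paths from q5 by length: 1 of length 0, 1 of length 1, 2 of length 2. Total 4.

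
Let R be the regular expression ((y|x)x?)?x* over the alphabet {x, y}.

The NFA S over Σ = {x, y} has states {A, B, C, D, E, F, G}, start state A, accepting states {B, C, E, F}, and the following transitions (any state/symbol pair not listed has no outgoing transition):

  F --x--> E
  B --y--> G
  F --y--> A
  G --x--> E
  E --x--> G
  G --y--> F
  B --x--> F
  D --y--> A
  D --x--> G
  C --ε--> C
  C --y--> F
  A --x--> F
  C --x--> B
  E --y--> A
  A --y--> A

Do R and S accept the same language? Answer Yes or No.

The empty string ε is accepted by R but rejected by S.
So L(R) ≠ L(S).

No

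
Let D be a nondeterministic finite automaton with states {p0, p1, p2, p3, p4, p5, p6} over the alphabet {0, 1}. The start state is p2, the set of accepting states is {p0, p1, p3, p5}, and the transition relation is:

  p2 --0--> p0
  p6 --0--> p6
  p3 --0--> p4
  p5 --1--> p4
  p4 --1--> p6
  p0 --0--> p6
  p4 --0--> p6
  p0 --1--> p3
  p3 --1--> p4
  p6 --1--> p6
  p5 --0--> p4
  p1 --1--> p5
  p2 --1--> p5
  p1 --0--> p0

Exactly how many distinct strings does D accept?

3

The useful subgraph on states {p0, p2, p3, p5} is acyclic, so L(D) is finite; the longest accepting path visits 3 useful states, giving maximum string length 2.
Counting accepting paths from p2 by length: 2 of length 1, 1 of length 2. Total 3.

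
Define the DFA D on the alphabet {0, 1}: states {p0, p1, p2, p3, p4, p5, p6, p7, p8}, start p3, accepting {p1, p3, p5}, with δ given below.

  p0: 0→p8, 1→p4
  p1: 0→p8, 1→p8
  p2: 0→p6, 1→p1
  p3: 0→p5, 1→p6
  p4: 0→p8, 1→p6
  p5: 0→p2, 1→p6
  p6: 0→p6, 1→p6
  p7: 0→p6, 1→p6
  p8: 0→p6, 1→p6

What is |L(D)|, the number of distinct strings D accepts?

3

The useful subgraph on states {p1, p2, p3, p5} is acyclic, so L(D) is finite; the longest accepting path visits 4 useful states, giving maximum string length 3.
Counting accepting paths from p3 by length: 1 of length 0, 1 of length 1, 1 of length 3. Total 3.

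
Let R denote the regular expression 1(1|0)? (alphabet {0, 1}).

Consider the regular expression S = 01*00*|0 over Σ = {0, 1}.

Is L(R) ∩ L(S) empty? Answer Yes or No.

Yes

Converting the expression R to a DFA (subset construction, then merging equivalent states) gives the minimal DFA with states {r0, r1, r2, r3}, start state r0, accepting states {r2, r3} and transitions r0: 0→r1, 1→r2; r1: 0→r1, 1→r1; r2: 0→r3, 1→r3; r3: 0→r1, 1→r1.
Converting the expression S to a DFA (subset construction, then merging equivalent states) gives the minimal DFA with states {s0, s1, s2, s3, s4}, start state s0, accepting states {s1, s3} and transitions s0: 0→s1, 1→s2; s1: 0→s3, 1→s4; s2: 0→s2, 1→s2; s3: 0→s3, 1→s2; s4: 0→s3, 1→s4.
Exploring the product automaton R × S from the start pair (r0, s0), following both machines on each input symbol, reaches 7 state pairs: (r0, s0), (r1, s1), (r2, s2), (r1, s3), (r1, s4), (r3, s2), (r1, s2).
R accepts in {r2, r3} and S accepts in {s1, s3}; no reachable pair has both components accepting, so no string drives both machines to acceptance simultaneously and L(R) ∩ L(S) = ∅.
So no string is accepted by both, and the intersection is empty.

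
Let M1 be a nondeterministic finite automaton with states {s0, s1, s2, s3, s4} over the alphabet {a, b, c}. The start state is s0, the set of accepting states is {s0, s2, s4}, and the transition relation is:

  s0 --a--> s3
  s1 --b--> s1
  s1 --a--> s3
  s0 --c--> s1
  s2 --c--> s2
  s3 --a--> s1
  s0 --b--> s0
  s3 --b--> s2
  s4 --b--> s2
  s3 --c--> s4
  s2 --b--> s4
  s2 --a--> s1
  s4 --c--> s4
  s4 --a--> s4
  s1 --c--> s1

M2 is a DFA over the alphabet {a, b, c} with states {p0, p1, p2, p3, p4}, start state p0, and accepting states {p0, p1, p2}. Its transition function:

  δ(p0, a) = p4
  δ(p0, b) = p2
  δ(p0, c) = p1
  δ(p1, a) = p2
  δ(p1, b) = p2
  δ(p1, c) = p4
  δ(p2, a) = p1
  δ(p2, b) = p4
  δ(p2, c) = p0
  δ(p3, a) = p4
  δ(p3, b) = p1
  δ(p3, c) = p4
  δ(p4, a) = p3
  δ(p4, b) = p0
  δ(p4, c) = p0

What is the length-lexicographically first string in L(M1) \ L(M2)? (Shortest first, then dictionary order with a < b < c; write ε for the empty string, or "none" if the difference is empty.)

The string bb is accepted by M1 but not by M2.
No shorter string lies in the difference, and bb is the lexicographically first length-2 string in L(M1) \ L(M2).

bb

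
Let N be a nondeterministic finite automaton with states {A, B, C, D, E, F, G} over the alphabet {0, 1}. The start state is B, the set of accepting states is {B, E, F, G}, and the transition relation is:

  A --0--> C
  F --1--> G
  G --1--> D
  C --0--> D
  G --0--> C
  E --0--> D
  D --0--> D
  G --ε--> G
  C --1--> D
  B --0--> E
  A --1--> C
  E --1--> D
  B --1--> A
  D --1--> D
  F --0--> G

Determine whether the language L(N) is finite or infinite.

finite

The useful states (reachable from B and able to reach an accepting state) are {B, E}.
Restricted to these states the transition graph has no cycle, so every accepting path has bounded length and L is finite.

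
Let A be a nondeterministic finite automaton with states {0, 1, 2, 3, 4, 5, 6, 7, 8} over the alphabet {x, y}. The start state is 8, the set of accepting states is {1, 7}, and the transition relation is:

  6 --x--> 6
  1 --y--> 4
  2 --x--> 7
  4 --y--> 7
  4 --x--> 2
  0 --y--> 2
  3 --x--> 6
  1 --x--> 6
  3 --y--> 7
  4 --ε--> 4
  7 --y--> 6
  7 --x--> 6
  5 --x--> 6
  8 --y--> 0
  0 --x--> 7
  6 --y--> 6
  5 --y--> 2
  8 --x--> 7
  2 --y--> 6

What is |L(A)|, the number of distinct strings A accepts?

3

The useful subgraph on states {0, 2, 7, 8} is acyclic, so L(A) is finite; the longest accepting path visits 4 useful states, giving maximum string length 3.
Counting accepting paths from 8 by length: 1 of length 1, 1 of length 2, 1 of length 3. Total 3.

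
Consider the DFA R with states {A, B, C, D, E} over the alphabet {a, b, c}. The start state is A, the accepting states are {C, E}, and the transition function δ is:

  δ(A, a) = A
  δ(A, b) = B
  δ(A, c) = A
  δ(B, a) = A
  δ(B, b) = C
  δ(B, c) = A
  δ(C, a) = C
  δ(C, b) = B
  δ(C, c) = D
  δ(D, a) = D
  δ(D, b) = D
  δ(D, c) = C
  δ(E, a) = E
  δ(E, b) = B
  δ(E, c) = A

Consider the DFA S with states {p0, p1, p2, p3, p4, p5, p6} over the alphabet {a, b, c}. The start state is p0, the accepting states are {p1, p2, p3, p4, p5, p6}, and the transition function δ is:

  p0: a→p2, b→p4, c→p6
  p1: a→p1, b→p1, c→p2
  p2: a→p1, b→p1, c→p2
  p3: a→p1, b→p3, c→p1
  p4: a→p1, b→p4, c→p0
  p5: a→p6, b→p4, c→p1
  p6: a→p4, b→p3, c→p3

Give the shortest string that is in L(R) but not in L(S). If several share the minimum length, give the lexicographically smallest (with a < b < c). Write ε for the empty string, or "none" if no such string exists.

bbcbc

The string bbcbc is accepted by R but not by S.
No shorter string lies in the difference, and bbcbc is the lexicographically first length-5 string in L(R) \ L(S).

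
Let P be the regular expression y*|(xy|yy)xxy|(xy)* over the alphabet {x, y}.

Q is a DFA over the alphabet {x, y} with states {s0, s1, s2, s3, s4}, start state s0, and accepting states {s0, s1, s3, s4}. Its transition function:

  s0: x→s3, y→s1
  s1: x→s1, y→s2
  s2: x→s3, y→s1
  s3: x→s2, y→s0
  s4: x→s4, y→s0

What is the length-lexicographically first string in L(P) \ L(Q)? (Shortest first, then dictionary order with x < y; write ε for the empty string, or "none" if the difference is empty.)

The string yy is accepted by P but not by Q.
No shorter string lies in the difference, and yy is the lexicographically first length-2 string in L(P) \ L(Q).

yy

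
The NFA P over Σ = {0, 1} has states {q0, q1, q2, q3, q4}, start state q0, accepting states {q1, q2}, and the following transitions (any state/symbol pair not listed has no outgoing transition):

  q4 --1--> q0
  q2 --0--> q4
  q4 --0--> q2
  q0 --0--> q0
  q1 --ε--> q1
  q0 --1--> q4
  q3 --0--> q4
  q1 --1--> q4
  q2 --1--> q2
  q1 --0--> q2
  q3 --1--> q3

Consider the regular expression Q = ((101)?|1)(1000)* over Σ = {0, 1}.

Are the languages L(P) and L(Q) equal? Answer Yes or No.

The string 10 is accepted by P but rejected by Q.
So L(P) ≠ L(Q).

No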